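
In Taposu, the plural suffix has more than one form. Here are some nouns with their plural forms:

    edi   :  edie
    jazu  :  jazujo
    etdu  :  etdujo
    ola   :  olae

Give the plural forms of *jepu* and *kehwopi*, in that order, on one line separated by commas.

The alternation tracks the last vowel of the stem — -jo when the last vowel of the stem is a rounded vowel (*jazu*, *etdu*); -e when the last vowel of the stem is an unrounded vowel (*edi*, *ola*).
*jepu* — last vowel /u/ (a rounded vowel) → -jo → *jepujo*.
*kehwopi*: last vowel = /i/, an unrounded vowel → -e → *kehwopie*.

jepujo, kehwopie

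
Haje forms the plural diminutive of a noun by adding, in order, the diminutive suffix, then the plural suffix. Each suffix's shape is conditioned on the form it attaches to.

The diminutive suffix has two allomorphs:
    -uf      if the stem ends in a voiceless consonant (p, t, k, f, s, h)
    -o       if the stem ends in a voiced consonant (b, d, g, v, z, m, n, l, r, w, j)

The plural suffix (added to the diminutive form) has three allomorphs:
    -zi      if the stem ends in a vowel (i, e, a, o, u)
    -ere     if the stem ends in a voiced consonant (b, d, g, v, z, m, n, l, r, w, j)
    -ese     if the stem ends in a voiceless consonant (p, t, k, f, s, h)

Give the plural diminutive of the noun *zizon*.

The final consonant of *zizon* is /n/, which is voiced, so the diminutive suffix is -o, giving *zizono*.
Since the final sound of the diminutive form *zizono* is /o/ (a vowel), it takes -zi, giving *zizonozi*.

zizonozi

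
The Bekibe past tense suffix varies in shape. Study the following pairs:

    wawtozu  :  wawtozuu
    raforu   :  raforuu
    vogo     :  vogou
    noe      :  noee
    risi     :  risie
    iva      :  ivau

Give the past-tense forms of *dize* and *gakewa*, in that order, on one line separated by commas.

dizee, gakewau

The suffix is conditioned by the last vowel: -e when the last vowel of the stem is a front vowel (*noe*, *risi*); -u when the last vowel of the stem is a back vowel (*wawtozu*, *raforu*, *vogo*, *iva*).
*dize* — last vowel /e/ (a front vowel) → -e → *dizee*.
The last vowel of *gakewa* is /a/, which is a back vowel, so the suffix is -u, giving *gakewau*.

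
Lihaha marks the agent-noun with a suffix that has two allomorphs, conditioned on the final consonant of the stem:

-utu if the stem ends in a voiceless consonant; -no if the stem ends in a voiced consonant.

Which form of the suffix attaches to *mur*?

Since the final consonant of *mur* is /r/ (voiced), it takes -no.

-no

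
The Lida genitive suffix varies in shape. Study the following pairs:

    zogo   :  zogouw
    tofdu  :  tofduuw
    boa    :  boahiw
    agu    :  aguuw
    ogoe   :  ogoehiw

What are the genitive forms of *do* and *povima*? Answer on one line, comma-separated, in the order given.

douw, povimahiw

The suffix is conditioned by the last vowel: -uw when the last vowel of the stem is a rounded vowel (*zogo*, *tofdu*, *agu*); -hiw when the last vowel of the stem is an unrounded vowel (*boa*, *ogoe*).
*do* — last vowel /o/ (a rounded vowel) → -uw → *douw*.
Since the last vowel of *povima* is /a/ (an unrounded vowel), it takes -hiw, giving *povimahiw*.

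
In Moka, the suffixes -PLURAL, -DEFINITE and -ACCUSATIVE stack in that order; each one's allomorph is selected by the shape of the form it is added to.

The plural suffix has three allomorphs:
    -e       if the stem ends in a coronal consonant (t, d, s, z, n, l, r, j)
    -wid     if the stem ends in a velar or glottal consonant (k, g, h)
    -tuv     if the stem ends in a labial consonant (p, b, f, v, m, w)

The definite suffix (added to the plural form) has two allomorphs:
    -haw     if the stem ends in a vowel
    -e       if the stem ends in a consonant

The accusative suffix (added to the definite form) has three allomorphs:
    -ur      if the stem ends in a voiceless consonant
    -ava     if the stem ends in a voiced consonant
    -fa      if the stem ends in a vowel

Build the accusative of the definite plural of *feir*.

feirehawava

Since the final consonant of *feir* is /r/ (coronal), it takes -e, giving *feire*.
The plural form *feire*: final sound = /e/, a vowel → -haw → *feirehaw*.
The definite form *feirehaw*: final sound = /w/, a voiced consonant → -ava → *feirehawava*.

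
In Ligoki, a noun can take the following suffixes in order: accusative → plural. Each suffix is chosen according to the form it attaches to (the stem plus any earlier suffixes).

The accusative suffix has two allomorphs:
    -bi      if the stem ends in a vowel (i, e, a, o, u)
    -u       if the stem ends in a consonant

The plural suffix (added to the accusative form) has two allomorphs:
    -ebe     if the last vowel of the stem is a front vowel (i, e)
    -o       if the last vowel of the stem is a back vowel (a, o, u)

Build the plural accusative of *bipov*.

Since the final sound of *bipov* is /v/ (a consonant), it takes -u, giving *bipovu*.
The accusative form *bipovu*: last vowel = /u/, a back vowel → -o → *bipovuo*.

bipovuo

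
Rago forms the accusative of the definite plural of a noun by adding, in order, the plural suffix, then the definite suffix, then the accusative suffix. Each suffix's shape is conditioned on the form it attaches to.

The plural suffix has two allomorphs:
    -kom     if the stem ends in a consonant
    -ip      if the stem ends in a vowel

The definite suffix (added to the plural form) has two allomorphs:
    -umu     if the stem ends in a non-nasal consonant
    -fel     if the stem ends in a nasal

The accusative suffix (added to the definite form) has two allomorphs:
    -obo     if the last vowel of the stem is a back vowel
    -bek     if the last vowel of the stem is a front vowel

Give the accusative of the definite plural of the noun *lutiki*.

lutikiipumuobo

Since the final sound of *lutiki* is /i/ (a vowel), it takes -ip, giving *lutikiip*.
The final consonant of the plural form *lutikiip* is /p/, which is non-nasal, so the definite suffix is -umu, giving *lutikiipumu*.
The definite form *lutikiipumu*: last vowel = /u/, a back vowel → -obo → *lutikiipumuobo*.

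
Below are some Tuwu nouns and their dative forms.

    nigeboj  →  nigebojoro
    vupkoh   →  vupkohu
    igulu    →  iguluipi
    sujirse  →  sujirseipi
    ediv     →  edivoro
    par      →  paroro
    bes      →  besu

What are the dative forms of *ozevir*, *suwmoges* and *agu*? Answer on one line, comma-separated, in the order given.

ozeviroro, suwmogesu, aguipi

The pattern is voicing of the final sound: -u when the stem ends in a voiceless consonant (*vupkoh*, *bes*); -oro when the stem ends in a voiced consonant (*nigeboj*, *ediv*, *par*); -ipi when the stem ends in a vowel (*igulu*, *sujirse*).
Since the final sound of *ozevir* is /r/ (a voiced consonant), it takes -oro, giving *ozeviroro*.
Since the final sound of *suwmoges* is /s/ (a voiceless consonant), it takes -u, giving *suwmogesu*.
The final sound of *agu* is /u/, which is a vowel, so the suffix is -ipi, giving *aguipi*.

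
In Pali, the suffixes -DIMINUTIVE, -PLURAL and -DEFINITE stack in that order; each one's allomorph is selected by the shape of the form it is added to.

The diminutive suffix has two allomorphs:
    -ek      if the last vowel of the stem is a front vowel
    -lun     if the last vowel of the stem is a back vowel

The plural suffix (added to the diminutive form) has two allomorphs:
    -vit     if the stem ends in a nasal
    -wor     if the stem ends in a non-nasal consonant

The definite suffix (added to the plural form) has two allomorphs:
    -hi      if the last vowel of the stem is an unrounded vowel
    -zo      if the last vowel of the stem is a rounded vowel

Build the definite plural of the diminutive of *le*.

leekworzo

*le*: last vowel = /e/, a front vowel → -ek → *leek*.
The diminutive form *leek*: final consonant = /k/, non-nasal → -wor → *leekwor*.
The plural form *leekwor* — last vowel /o/ (a rounded vowel) → -zo → *leekworzo*.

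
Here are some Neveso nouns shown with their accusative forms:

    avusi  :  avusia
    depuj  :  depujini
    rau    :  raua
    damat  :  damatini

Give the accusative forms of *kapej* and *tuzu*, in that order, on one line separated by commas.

The pattern is consonant vs. vowel: -ini when the stem ends in a consonant (*depuj*, *damat*); -a when the stem ends in a vowel (*avusi*, *rau*).
The final sound of *kapej* is /j/, which is a consonant, so the suffix is -ini, giving *kapejini*.
*tuzu*: final sound = /u/, a vowel → -a → *tuzua*.

kapejini, tuzua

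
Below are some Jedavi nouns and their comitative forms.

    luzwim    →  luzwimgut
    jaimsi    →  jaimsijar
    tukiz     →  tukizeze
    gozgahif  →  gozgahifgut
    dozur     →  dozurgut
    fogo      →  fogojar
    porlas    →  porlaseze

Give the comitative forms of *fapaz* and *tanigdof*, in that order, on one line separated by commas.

fapazeze, tanigdofgut

Looking at the final sound of each stem: -eze when the stem ends in a sibilant (*tukiz*, *porlas*); -gut when the stem ends in a non-sibilant consonant (*luzwim*, *gozgahif*, *dozur*); -jar when the stem ends in a vowel (*jaimsi*, *fogo*).
*fapaz* — final sound /z/ (a sibilant) → -eze → *fapazeze*.
Since the final sound of *tanigdof* is /f/ (a non-sibilant consonant), it takes -gut, giving *tanigdofgut*.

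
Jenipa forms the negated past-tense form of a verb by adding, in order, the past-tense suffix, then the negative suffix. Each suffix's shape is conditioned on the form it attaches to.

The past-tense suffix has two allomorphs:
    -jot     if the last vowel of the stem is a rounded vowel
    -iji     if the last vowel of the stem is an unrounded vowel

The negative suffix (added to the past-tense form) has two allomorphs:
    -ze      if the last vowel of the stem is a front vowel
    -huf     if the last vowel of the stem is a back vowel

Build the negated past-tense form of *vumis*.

*vumis* — last vowel /i/ (an unrounded vowel) → -iji → *vumisiji*.
Since the last vowel of the past-tense form *vumisiji* is /i/ (a front vowel), it takes -ze, giving *vumisijize*.

vumisijize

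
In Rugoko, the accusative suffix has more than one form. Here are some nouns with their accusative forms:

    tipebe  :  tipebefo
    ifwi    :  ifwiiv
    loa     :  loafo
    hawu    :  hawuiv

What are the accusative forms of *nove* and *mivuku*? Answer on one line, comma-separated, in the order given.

Looking at the last vowel of each stem: -iv when the last vowel of the stem is a high vowel (*ifwi*, *hawu*); -fo when the last vowel of the stem is a non-high vowel (*tipebe*, *loa*).
The last vowel of *nove* is /e/, which is a non-high vowel, so the suffix is -fo, giving *novefo*.
The last vowel of *mivuku* is /u/, which is a high vowel, so the suffix is -iv, giving *mivukuiv*.

novefo, mivukuiv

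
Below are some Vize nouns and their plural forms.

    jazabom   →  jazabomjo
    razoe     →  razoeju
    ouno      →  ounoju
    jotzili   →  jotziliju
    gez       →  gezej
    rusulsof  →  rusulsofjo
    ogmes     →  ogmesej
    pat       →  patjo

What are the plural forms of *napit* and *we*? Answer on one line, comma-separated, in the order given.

Looking at the final sound of each stem: -ej when the stem ends in a sibilant (*gez*, *ogmes*); -jo when the stem ends in a non-sibilant consonant (*jazabom*, *rusulsof*, *pat*); -ju when the stem ends in a vowel (*razoe*, *ouno*, *jotzili*).
The final sound of *napit* is /t/, which is a non-sibilant consonant, so the suffix is -jo, giving *napitjo*.
*we* — final sound /e/ (a vowel) → -ju → *weju*.

napitjo, weju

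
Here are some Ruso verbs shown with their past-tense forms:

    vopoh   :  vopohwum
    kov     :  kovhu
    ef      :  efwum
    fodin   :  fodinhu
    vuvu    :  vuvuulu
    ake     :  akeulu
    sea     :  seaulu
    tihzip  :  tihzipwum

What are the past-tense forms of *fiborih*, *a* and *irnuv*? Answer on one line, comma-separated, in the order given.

fiborihwum, aulu, irnuvhu

Looking at the final sound of each stem: -wum when the stem ends in a voiceless consonant (*vopoh*, *ef*, *tihzip*); -hu when the stem ends in a voiced consonant (*kov*, *fodin*); -ulu when the stem ends in a vowel (*vuvu*, *ake*, *sea*).
*fiborih*: final sound = /h/, a voiceless consonant → -wum → *fiborihwum*.
*a* — final sound /a/ (a vowel) → -ulu → *aulu*.
Since the final sound of *irnuv* is /v/ (a voiced consonant), it takes -hu, giving *irnuvhu*.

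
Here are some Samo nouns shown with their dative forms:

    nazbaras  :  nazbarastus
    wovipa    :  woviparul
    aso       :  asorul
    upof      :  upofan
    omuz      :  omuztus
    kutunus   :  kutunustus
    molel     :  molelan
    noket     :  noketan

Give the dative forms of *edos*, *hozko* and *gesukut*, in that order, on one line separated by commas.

edostus, hozkorul, gesukutan

The pattern is sibilance of the final sound: -tus when the stem ends in a sibilant (*nazbaras*, *omuz*, *kutunus*); -an when the stem ends in a non-sibilant consonant (*upof*, *molel*, *noket*); -rul when the stem ends in a vowel (*wovipa*, *aso*).
*edos*: final sound = /s/, a sibilant → -tus → *edostus*.
The final sound of *hozko* is /o/, which is a vowel, so the suffix is -rul, giving *hozkorul*.
*gesukut* — final sound /t/ (a non-sibilant consonant) → -an → *gesukutan*.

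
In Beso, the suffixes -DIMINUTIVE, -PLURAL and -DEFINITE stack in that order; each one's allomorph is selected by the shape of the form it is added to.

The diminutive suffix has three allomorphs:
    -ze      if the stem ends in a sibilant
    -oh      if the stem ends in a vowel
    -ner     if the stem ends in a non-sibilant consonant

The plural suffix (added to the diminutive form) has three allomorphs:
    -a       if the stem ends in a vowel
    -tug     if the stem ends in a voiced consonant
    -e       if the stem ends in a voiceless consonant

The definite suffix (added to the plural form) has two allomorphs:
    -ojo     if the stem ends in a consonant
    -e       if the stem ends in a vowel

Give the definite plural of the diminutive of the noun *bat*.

batnertugojo

*bat*: final sound = /t/, a non-sibilant consonant → -ner → *batner*.
The final sound of the diminutive form *batner* is /r/, which is a voiced consonant, so the plural suffix is -tug, giving *batnertug*.
Since the final sound of the plural form *batnertug* is /g/ (a consonant), it takes -ojo, giving *batnertugojo*.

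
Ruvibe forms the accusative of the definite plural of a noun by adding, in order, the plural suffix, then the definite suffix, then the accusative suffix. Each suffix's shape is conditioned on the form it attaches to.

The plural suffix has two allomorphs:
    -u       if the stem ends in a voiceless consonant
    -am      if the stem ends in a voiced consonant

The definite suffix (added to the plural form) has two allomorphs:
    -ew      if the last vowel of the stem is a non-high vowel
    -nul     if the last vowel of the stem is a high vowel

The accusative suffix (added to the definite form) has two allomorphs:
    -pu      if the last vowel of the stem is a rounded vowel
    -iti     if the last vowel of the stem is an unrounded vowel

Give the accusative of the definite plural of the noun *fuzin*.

fuzinamewiti

*fuzin* — final consonant /n/ (voiced) → -am → *fuzinam*.
The last vowel of the plural form *fuzinam* is /a/, which is a non-high vowel, so the definite suffix is -ew, giving *fuzinamew*.
The definite form *fuzinamew* — last vowel /e/ (an unrounded vowel) → -iti → *fuzinamewiti*.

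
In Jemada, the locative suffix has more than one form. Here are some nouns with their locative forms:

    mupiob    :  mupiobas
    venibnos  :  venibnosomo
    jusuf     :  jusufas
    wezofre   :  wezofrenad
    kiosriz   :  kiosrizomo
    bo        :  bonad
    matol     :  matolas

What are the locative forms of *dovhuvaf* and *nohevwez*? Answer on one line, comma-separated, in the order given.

The alternation tracks the final sound of the stem — -omo when the stem ends in a sibilant (*venibnos*, *kiosriz*); -as when the stem ends in a non-sibilant consonant (*mupiob*, *jusuf*, *matol*); -nad when the stem ends in a vowel (*wezofre*, *bo*).
The final sound of *dovhuvaf* is /f/, which is a non-sibilant consonant, so the suffix is -as, giving *dovhuvafas*.
The final sound of *nohevwez* is /z/, which is a sibilant, so the suffix is -omo, giving *nohevwezomo*.

dovhuvafas, nohevwezomo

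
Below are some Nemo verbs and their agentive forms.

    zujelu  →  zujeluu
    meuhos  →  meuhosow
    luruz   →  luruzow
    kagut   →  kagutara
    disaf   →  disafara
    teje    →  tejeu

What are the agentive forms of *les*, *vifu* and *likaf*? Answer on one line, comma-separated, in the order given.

The pattern is sibilance of the final sound: -ow when the stem ends in a sibilant (*meuhos*, *luruz*); -ara when the stem ends in a non-sibilant consonant (*kagut*, *disaf*); -u when the stem ends in a vowel (*zujelu*, *teje*).
*les* — final sound /s/ (a sibilant) → -ow → *lesow*.
Since the final sound of *vifu* is /u/ (a vowel), it takes -u, giving *vifuu*.
*likaf*: final sound = /f/, a non-sibilant consonant → -ara → *likafara*.

lesow, vifuu, likafara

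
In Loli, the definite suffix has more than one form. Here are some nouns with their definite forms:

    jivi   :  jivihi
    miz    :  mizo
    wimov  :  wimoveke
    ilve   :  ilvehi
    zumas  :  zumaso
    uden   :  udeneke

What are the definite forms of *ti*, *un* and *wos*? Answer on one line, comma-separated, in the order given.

The alternation tracks the final sound of the stem — -o when the stem ends in a sibilant (*miz*, *zumas*); -eke when the stem ends in a non-sibilant consonant (*wimov*, *uden*); -hi when the stem ends in a vowel (*jivi*, *ilve*).
The final sound of *ti* is /i/, which is a vowel, so the suffix is -hi, giving *tihi*.
*un* — final sound /n/ (a non-sibilant consonant) → -eke → *uneke*.
*wos* — final sound /s/ (a sibilant) → -o → *woso*.

tihi, uneke, woso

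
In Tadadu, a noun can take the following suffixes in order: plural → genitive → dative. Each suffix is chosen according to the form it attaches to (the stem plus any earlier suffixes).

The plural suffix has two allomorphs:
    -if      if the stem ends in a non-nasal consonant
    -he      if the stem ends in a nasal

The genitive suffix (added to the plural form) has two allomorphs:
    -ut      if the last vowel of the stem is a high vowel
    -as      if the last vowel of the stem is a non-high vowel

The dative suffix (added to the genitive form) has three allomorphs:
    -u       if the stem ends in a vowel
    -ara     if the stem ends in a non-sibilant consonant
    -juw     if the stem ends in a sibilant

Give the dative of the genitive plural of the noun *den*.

*den*: final consonant = /n/, a nasal → -he → *denhe*.
The plural form *denhe*: last vowel = /e/, a non-high vowel → -as → *denheas*.
The final sound of the genitive form *denheas* is /s/, which is a sibilant, so the dative suffix is -juw, giving *denheasjuw*.

denheasjuw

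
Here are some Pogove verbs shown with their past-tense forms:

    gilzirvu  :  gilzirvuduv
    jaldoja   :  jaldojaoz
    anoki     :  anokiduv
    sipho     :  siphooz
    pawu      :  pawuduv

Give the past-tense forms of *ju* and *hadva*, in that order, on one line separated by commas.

juduv, hadvaoz

The alternation tracks the last vowel of the stem — -duv when the last vowel of the stem is a high vowel (*gilzirvu*, *anoki*, *pawu*); -oz when the last vowel of the stem is a non-high vowel (*jaldoja*, *sipho*).
*ju*: last vowel = /u/, a high vowel → -duv → *juduv*.
The last vowel of *hadva* is /a/, which is a non-high vowel, so the suffix is -oz, giving *hadvaoz*.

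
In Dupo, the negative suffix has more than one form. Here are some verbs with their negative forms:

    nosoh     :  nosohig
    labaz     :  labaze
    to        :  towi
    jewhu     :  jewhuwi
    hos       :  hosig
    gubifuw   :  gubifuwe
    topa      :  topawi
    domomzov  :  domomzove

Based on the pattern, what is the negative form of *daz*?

The pattern is voicing of the final sound: -ig when the stem ends in a voiceless consonant (*nosoh*, *hos*); -e when the stem ends in a voiced consonant (*labaz*, *gubifuw*, *domomzov*); -wi when the stem ends in a vowel (*to*, *jewhu*, *topa*).
*daz*: final sound = /z/, a voiced consonant → -e → *daze*.

daze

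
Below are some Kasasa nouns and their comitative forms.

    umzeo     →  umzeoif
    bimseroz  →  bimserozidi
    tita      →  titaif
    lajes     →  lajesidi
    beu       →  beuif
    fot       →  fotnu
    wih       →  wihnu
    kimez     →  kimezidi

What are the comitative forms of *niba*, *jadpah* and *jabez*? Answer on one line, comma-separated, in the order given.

The pattern is sibilance of the final sound: -idi when the stem ends in a sibilant (*bimseroz*, *lajes*, *kimez*); -nu when the stem ends in a non-sibilant consonant (*fot*, *wih*); -if when the stem ends in a vowel (*umzeo*, *tita*, *beu*).
*niba*: final sound = /a/, a vowel → -if → *nibaif*.
*jadpah* — final sound /h/ (a non-sibilant consonant) → -nu → *jadpahnu*.
The final sound of *jabez* is /z/, which is a sibilant, so the suffix is -idi, giving *jabezidi*.

nibaif, jadpahnu, jabezidi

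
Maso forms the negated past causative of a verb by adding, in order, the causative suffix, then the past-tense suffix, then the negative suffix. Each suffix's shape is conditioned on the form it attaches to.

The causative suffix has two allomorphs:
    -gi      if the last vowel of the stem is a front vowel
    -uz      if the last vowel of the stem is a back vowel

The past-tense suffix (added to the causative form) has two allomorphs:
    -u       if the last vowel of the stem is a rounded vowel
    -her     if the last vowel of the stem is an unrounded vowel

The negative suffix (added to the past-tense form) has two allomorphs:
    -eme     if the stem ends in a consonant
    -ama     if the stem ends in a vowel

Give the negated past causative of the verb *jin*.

The last vowel of *jin* is /i/, which is a front vowel, so the causative suffix is -gi, giving *jingi*.
The last vowel of the causative form *jingi* is /i/, which is an unrounded vowel, so the past-tense suffix is -her, giving *jingiher*.
The past-tense form *jingiher* — final sound /r/ (a consonant) → -eme → *jingihereme*.

jingihereme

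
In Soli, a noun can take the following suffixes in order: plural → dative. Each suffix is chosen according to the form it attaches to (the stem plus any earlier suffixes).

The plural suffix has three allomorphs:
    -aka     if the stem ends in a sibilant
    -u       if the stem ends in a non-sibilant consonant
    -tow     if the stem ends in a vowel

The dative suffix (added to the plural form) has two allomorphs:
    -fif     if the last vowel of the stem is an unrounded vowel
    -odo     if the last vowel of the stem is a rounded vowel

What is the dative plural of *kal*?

*kal*: final sound = /l/, a non-sibilant consonant → -u → *kalu*.
Since the last vowel of the plural form *kalu* is /u/ (a rounded vowel), it takes -odo, giving *kaluodo*.

kaluodo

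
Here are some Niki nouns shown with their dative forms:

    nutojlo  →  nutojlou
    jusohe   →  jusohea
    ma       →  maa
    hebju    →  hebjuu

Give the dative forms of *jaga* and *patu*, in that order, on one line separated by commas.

The alternation tracks the last vowel of the stem — -u when the last vowel of the stem is a rounded vowel (*nutojlo*, *hebju*); -a when the last vowel of the stem is an unrounded vowel (*jusohe*, *ma*).
*jaga*: last vowel = /a/, an unrounded vowel → -a → *jagaa*.
Since the last vowel of *patu* is /u/ (a rounded vowel), it takes -u, giving *patuu*.

jagaa, patuu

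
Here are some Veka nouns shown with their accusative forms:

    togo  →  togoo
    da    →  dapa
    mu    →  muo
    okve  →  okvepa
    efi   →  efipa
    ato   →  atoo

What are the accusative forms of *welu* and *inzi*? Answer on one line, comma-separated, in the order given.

Looking at the last vowel of each stem: -o when the last vowel of the stem is a rounded vowel (*togo*, *mu*, *ato*); -pa when the last vowel of the stem is an unrounded vowel (*da*, *okve*, *efi*).
The last vowel of *welu* is /u/, which is a rounded vowel, so the suffix is -o, giving *weluo*.
*inzi* — last vowel /i/ (an unrounded vowel) → -pa → *inzipa*.

weluo, inzipa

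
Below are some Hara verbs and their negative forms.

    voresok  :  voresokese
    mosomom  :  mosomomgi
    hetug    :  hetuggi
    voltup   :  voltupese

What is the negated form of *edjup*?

The alternation tracks the final consonant of the stem — -ese when the stem ends in a voiceless consonant (*voresok*, *voltup*); -gi when the stem ends in a voiced consonant (*mosomom*, *hetug*).
*edjup* — final consonant /p/ (voiceless) → -ese → *edjupese*.

edjupese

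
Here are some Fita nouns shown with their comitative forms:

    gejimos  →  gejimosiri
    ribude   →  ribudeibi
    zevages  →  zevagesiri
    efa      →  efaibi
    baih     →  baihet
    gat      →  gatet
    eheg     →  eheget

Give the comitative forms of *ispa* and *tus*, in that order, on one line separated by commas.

ispaibi, tusiri

The alternation tracks the final sound of the stem — -iri when the stem ends in a sibilant (*gejimos*, *zevages*); -et when the stem ends in a non-sibilant consonant (*baih*, *gat*, *eheg*); -ibi when the stem ends in a vowel (*ribude*, *efa*).
Since the final sound of *ispa* is /a/ (a vowel), it takes -ibi, giving *ispaibi*.
*tus*: final sound = /s/, a sibilant → -iri → *tusiri*.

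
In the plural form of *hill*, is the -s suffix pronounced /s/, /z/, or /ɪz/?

The stem *hill* ends in a voiced non-sibilant sound.
The plural suffix surfaces as /ɪz/ after sibilants, /s/ after other voiceless consonants, and /z/ after other voiced sounds.
So the plural -s on *hill* is pronounced /z/.

/z/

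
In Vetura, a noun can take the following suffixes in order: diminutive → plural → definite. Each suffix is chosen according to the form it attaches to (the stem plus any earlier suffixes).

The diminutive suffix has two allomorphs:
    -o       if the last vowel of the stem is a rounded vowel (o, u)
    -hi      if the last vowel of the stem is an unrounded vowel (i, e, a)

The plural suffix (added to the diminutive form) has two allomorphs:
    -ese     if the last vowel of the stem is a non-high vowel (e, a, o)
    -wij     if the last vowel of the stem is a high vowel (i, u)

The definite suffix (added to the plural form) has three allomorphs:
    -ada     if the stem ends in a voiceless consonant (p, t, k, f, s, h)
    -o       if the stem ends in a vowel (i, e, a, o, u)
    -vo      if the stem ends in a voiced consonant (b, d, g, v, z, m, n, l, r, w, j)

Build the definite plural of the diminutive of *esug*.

*esug*: last vowel = /u/, a rounded vowel → -o → *esugo*.
The diminutive form *esugo* — last vowel /o/ (a non-high vowel) → -ese → *esugoese*.
The final sound of the plural form *esugoese* is /e/, which is a vowel, so the definite suffix is -o, giving *esugoeseo*.

esugoeseo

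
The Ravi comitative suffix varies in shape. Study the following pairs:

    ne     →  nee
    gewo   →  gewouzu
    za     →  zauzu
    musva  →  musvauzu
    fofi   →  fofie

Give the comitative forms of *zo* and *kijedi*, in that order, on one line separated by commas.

The alternation tracks the last vowel of the stem — -e when the last vowel of the stem is a front vowel (*ne*, *fofi*); -uzu when the last vowel of the stem is a back vowel (*gewo*, *za*, *musva*).
The last vowel of *zo* is /o/, which is a back vowel, so the suffix is -uzu, giving *zouzu*.
The last vowel of *kijedi* is /i/, which is a front vowel, so the suffix is -e, giving *kijedie*.

zouzu, kijedie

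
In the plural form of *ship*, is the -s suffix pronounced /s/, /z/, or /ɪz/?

/s/

The stem *ship* ends in a voiceless non-sibilant consonant.
The plural suffix surfaces as /ɪz/ after sibilants, /s/ after other voiceless consonants, and /z/ after other voiced sounds.
So the plural -s on *ship* is pronounced /s/.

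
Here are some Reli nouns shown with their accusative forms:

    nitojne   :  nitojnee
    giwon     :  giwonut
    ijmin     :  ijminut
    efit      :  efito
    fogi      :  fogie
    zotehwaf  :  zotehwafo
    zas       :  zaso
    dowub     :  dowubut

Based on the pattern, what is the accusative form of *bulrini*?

Looking at the final sound of each stem: -o when the stem ends in a voiceless consonant (*efit*, *zotehwaf*, *zas*); -ut when the stem ends in a voiced consonant (*giwon*, *ijmin*, *dowub*); -e when the stem ends in a vowel (*nitojne*, *fogi*).
Since the final sound of *bulrini* is /i/ (a vowel), it takes -e, giving *bulrinie*.

bulrinie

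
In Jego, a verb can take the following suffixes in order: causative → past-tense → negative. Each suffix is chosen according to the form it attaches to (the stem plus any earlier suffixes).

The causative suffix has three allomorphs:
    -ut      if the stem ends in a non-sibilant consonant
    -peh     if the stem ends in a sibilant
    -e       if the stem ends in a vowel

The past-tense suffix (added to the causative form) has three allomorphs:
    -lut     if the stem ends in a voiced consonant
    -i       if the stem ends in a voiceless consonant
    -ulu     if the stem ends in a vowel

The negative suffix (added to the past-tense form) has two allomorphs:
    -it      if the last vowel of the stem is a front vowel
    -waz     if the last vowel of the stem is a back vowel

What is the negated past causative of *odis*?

odispehiit

Since the final sound of *odis* is /s/ (a sibilant), it takes -peh, giving *odispeh*.
The causative form *odispeh* — final sound /h/ (a voiceless consonant) → -i → *odispehi*.
The past-tense form *odispehi*: last vowel = /i/, a front vowel → -it → *odispehiit*.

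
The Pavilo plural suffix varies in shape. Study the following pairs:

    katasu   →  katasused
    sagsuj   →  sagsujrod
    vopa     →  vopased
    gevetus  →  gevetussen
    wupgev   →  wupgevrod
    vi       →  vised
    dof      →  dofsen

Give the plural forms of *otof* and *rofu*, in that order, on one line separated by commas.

otofsen, rofused

The suffix is conditioned by the final sound: -sen when the stem ends in a voiceless consonant (*gevetus*, *dof*); -rod when the stem ends in a voiced consonant (*sagsuj*, *wupgev*); -sed when the stem ends in a vowel (*katasu*, *vopa*, *vi*).
Since the final sound of *otof* is /f/ (a voiceless consonant), it takes -sen, giving *otofsen*.
*rofu* — final sound /u/ (a vowel) → -sed → *rofused*.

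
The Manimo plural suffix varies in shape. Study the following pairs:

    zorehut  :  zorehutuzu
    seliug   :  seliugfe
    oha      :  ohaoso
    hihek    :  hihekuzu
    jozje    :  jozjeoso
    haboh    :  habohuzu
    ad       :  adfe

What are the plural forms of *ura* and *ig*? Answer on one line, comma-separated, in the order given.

The suffix is conditioned by the final sound: -uzu when the stem ends in a voiceless consonant (*zorehut*, *hihek*, *haboh*); -fe when the stem ends in a voiced consonant (*seliug*, *ad*); -oso when the stem ends in a vowel (*oha*, *jozje*).
The final sound of *ura* is /a/, which is a vowel, so the suffix is -oso, giving *uraoso*.
Since the final sound of *ig* is /g/ (a voiced consonant), it takes -fe, giving *igfe*.

uraoso, igfe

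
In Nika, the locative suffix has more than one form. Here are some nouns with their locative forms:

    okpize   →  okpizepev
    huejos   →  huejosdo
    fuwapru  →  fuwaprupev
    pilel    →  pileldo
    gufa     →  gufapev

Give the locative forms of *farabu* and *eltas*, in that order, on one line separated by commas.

The alternation tracks the final sound of the stem — -do when the stem ends in a consonant (*huejos*, *pilel*); -pev when the stem ends in a vowel (*okpize*, *fuwapru*, *gufa*).
*farabu*: final sound = /u/, a vowel → -pev → *farabupev*.
Since the final sound of *eltas* is /s/ (a consonant), it takes -do, giving *eltasdo*.

farabupev, eltasdo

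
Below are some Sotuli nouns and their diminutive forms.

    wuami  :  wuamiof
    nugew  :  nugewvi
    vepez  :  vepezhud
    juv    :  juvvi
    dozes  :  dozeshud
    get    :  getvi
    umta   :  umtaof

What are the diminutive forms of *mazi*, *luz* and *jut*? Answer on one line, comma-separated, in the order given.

The alternation tracks the final sound of the stem — -hud when the stem ends in a sibilant (*vepez*, *dozes*); -vi when the stem ends in a non-sibilant consonant (*nugew*, *juv*, *get*); -of when the stem ends in a vowel (*wuami*, *umta*).
Since the final sound of *mazi* is /i/ (a vowel), it takes -of, giving *maziof*.
*luz*: final sound = /z/, a sibilant → -hud → *luzhud*.
Since the final sound of *jut* is /t/ (a non-sibilant consonant), it takes -vi, giving *jutvi*.

maziof, luzhud, jutvi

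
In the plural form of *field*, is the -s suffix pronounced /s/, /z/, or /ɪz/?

The stem *field* ends in a voiced non-sibilant sound.
The plural suffix surfaces as /ɪz/ after sibilants, /s/ after other voiceless consonants, and /z/ after other voiced sounds.
So the plural -s on *field* is pronounced /z/.

/z/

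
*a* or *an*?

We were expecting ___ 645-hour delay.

a

The indefinite article is chosen by the initial *sound* of the following word, not its spelling.
The number *645* is spoken "six hundred …", beginning with /sɪks/ — a consonant sound.
So the article is *a*: We were expecting a 645-hour delay.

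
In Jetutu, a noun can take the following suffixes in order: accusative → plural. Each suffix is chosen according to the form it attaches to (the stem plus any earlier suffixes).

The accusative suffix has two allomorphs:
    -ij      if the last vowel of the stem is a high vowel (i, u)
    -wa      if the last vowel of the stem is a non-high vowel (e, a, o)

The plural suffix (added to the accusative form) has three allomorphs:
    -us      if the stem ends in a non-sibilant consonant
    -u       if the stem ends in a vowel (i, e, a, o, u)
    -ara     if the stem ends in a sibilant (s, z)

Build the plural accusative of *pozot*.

pozotwau

The last vowel of *pozot* is /o/, which is a non-high vowel, so the accusative suffix is -wa, giving *pozotwa*.
Since the final sound of the accusative form *pozotwa* is /a/ (a vowel), it takes -u, giving *pozotwau*.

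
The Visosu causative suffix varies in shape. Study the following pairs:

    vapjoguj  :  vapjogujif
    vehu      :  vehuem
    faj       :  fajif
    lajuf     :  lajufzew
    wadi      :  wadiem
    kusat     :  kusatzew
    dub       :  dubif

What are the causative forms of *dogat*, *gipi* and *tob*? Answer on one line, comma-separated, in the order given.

dogatzew, gipiem, tobif

Looking at the final sound of each stem: -zew when the stem ends in a voiceless consonant (*lajuf*, *kusat*); -if when the stem ends in a voiced consonant (*vapjoguj*, *faj*, *dub*); -em when the stem ends in a vowel (*vehu*, *wadi*).
Since the final sound of *dogat* is /t/ (a voiceless consonant), it takes -zew, giving *dogatzew*.
Since the final sound of *gipi* is /i/ (a vowel), it takes -em, giving *gipiem*.
The final sound of *tob* is /b/, which is a voiced consonant, so the suffix is -if, giving *tobif*.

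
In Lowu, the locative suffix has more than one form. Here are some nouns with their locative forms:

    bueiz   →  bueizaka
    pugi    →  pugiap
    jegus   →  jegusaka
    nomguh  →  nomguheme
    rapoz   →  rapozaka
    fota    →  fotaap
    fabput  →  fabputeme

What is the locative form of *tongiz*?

tongizaka

The alternation tracks the final sound of the stem — -aka when the stem ends in a sibilant (*bueiz*, *jegus*, *rapoz*); -eme when the stem ends in a non-sibilant consonant (*nomguh*, *fabput*); -ap when the stem ends in a vowel (*pugi*, *fota*).
Since the final sound of *tongiz* is /z/ (a sibilant), it takes -aka, giving *tongizaka*.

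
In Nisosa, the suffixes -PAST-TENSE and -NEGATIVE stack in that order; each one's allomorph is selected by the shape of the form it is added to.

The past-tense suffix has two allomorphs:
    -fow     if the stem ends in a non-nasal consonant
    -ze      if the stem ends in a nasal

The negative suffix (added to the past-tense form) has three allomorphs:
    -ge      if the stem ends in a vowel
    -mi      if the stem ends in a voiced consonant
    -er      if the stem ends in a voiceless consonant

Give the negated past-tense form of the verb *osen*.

The final consonant of *osen* is /n/, which is a nasal, so the past-tense suffix is -ze, giving *osenze*.
Since the final sound of the past-tense form *osenze* is /e/ (a vowel), it takes -ge, giving *osenzege*.

osenzege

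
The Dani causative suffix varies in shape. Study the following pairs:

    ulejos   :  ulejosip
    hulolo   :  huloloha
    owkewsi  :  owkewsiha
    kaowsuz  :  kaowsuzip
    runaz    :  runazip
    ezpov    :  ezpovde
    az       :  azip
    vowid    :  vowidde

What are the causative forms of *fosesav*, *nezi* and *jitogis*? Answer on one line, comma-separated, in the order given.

Looking at the final sound of each stem: -ip when the stem ends in a sibilant (*ulejos*, *kaowsuz*, *runaz*, *az*); -de when the stem ends in a non-sibilant consonant (*ezpov*, *vowid*); -ha when the stem ends in a vowel (*hulolo*, *owkewsi*).
*fosesav* — final sound /v/ (a non-sibilant consonant) → -de → *fosesavde*.
Since the final sound of *nezi* is /i/ (a vowel), it takes -ha, giving *neziha*.
The final sound of *jitogis* is /s/, which is a sibilant, so the suffix is -ip, giving *jitogisip*.

fosesavde, neziha, jitogisip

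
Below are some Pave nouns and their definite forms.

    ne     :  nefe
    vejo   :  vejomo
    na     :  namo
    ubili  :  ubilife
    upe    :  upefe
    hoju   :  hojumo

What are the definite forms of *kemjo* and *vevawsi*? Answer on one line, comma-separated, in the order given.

The alternation tracks the last vowel of the stem — -fe when the last vowel of the stem is a front vowel (*ne*, *ubili*, *upe*); -mo when the last vowel of the stem is a back vowel (*vejo*, *na*, *hoju*).
Since the last vowel of *kemjo* is /o/ (a back vowel), it takes -mo, giving *kemjomo*.
Since the last vowel of *vevawsi* is /i/ (a front vowel), it takes -fe, giving *vevawsife*.

kemjomo, vevawsife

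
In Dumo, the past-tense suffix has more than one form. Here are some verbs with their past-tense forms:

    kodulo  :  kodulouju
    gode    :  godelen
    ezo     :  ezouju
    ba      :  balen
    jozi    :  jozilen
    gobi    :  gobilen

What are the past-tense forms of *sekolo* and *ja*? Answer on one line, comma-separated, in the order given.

sekolouju, jalen

The pattern is rounding harmony: -uju when the last vowel of the stem is a rounded vowel (*kodulo*, *ezo*); -len when the last vowel of the stem is an unrounded vowel (*gode*, *ba*, *jozi*, *gobi*).
The last vowel of *sekolo* is /o/, which is a rounded vowel, so the suffix is -uju, giving *sekolouju*.
*ja* — last vowel /a/ (an unrounded vowel) → -len → *jalen*.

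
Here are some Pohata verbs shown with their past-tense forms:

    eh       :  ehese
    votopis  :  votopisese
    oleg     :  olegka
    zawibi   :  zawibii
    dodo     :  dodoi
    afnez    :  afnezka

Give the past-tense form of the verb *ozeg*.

ozegka

The suffix is conditioned by the final sound: -ese when the stem ends in a voiceless consonant (*eh*, *votopis*); -ka when the stem ends in a voiced consonant (*oleg*, *afnez*); -i when the stem ends in a vowel (*zawibi*, *dodo*).
*ozeg*: final sound = /g/, a voiced consonant → -ka → *ozegka*.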